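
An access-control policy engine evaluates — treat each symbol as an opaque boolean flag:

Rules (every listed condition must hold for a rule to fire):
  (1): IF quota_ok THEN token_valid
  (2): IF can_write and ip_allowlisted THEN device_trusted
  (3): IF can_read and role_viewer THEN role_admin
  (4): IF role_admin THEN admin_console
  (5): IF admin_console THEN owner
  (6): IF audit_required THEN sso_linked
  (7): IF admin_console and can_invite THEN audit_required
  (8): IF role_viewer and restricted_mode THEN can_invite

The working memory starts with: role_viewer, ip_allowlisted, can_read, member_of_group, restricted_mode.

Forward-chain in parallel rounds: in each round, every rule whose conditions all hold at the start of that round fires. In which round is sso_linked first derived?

Round 1 fires (3), (8), giving role_admin, can_invite.
Round 2 fires (4), giving admin_console.
Round 3 fires (5), (7), giving owner, audit_required.
Round 4 fires (6), giving sso_linked.
sso_linked first appears in round 4.

4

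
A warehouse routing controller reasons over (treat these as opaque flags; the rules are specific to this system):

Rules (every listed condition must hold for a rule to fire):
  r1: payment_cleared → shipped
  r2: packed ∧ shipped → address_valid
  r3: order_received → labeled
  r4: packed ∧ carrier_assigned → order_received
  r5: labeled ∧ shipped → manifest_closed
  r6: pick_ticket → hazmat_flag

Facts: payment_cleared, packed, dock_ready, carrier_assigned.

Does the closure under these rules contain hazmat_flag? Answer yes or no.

Round 1 fires r1, r4, giving shipped, order_received.
Round 2 fires r2, r3, giving address_valid, labeled.
Round 3 fires r5, giving manifest_closed.
Fixed point reached. hazmat_flag is concluded only by r6; r6 needs pick_ticket (never derived).

no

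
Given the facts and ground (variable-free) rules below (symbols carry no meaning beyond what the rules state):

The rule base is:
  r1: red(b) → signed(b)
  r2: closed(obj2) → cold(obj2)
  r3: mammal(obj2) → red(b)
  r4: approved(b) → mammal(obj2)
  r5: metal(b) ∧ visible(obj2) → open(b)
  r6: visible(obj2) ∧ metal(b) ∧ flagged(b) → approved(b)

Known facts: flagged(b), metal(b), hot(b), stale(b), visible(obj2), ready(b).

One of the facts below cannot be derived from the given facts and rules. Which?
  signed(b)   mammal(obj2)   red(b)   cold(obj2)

Round 1 fires r5, r6, giving open(b), approved(b).
Round 2 fires r4, giving mammal(obj2).
Round 3 fires r3, giving red(b).
Round 4 fires r1, giving signed(b).
Derived: signed(b) (round 4), mammal(obj2) (round 2), red(b) (round 3). cold(obj2) never appears in any round.

cold(obj2)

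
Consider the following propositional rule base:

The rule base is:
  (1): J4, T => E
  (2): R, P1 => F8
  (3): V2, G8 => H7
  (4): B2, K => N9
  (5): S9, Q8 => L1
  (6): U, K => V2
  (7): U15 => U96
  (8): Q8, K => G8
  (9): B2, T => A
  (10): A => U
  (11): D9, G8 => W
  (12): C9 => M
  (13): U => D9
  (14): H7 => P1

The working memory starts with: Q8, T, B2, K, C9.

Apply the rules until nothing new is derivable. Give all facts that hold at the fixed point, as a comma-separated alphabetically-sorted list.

A, B2, C9, D9, G8, H7, K, M, N9, P1, Q8, T, U, V2, W

[1] (4) [B2, K => N9]; (8) [Q8, K => G8]; (9) [B2, T => A]; (12) [C9 => M]. ⇒ new: N9, G8, A, M.
[2] (10) [A => U]. ⇒ new: U.
[3] (6) [U, K => V2]; (13) [U => D9]. ⇒ new: V2, D9.
[4] (3) [V2, G8 => H7]; (11) [D9, G8 => W]. ⇒ new: H7, W.
[5] (14) [H7 => P1]. ⇒ new: P1.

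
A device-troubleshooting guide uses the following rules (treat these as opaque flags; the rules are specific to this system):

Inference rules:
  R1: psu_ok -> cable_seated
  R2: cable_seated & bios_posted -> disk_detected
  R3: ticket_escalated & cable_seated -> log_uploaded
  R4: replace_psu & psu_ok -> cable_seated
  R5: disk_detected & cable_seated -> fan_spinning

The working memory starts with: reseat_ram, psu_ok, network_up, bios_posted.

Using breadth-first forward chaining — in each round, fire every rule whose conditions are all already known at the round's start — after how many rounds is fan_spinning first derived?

3

Round 1: R1 [psu_ok -> cable_seated]. Adds cable_seated.
Round 2: R2 [cable_seated & bios_posted -> disk_detected]. Adds disk_detected.
Round 3: R5 [disk_detected & cable_seated -> fan_spinning]. Adds fan_spinning.
fan_spinning first appears in round 3.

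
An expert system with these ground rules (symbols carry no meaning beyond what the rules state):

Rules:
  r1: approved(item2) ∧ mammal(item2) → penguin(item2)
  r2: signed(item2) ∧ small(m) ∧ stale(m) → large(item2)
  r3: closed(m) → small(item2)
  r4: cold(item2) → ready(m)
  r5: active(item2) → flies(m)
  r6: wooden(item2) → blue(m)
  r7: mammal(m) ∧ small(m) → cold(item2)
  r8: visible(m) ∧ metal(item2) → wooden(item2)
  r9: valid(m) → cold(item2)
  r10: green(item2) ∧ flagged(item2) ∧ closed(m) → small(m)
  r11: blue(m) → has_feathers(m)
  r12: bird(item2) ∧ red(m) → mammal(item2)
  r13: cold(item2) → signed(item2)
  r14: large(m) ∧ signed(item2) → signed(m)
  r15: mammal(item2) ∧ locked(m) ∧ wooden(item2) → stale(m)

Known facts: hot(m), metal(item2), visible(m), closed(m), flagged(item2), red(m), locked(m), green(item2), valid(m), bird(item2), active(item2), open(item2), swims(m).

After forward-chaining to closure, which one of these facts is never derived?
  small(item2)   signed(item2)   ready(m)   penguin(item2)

penguin(item2)

Round 1: r3 [closed(m) → small(item2)]; r5 [active(item2) → flies(m)]; r8 [visible(m) ∧ metal(item2) → wooden(item2)]; r9 [valid(m) → cold(item2)]; r10 [green(item2) ∧ flagged(item2) ∧ closed(m) → small(m)]; r12 [bird(item2) ∧ red(m) → mammal(item2)]. New: small(item2), flies(m), wooden(item2), cold(item2), small(m), mammal(item2).
Round 2: r4 [cold(item2) → ready(m)]; r6 [wooden(item2) → blue(m)]; r13 [cold(item2) → signed(item2)]; r15 [mammal(item2) ∧ locked(m) ∧ wooden(item2) → stale(m)]. New: ready(m), blue(m), signed(item2), stale(m).
Round 3: r2 [signed(item2) ∧ small(m) ∧ stale(m) → large(item2)]; r11 [blue(m) → has_feathers(m)]. New: large(item2), has_feathers(m).
Derived: signed(item2) (round 2), ready(m) (round 2), small(item2) (round 1). penguin(item2) never appears in any round.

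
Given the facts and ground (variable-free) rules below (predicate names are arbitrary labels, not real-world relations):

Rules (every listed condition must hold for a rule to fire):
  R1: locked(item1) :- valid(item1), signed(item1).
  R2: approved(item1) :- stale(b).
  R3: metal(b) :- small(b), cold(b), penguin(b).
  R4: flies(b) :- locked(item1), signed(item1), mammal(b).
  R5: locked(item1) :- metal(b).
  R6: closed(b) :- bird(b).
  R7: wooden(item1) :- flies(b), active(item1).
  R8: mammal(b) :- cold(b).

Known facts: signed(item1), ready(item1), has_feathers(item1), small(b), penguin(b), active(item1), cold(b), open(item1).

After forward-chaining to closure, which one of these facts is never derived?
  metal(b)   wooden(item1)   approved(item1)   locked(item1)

approved(item1)

[1] R3 [metal(b) :- small(b), cold(b), penguin(b).]; R8 [mammal(b) :- cold(b).]. ⇒ new: metal(b), mammal(b).
[2] R5 [locked(item1) :- metal(b).]. ⇒ new: locked(item1).
[3] R4 [flies(b) :- locked(item1), signed(item1), mammal(b).]. ⇒ new: flies(b).
[4] R7 [wooden(item1) :- flies(b), active(item1).]. ⇒ new: wooden(item1).
Derived: metal(b) (round 1), locked(item1) (round 2), wooden(item1) (round 4). approved(item1) never appears in any round.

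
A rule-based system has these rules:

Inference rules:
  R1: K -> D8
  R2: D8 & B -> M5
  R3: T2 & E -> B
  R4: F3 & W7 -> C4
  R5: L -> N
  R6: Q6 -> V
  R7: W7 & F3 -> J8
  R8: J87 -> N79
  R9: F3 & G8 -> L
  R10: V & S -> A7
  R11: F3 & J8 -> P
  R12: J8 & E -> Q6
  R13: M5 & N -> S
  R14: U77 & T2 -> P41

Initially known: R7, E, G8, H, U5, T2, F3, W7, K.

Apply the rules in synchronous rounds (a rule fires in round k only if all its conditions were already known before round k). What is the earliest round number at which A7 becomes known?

4

Round 1 fires R1, R3, R4, R7, R9, giving D8, B, C4, J8, L.
Round 2 fires R2, R5, R11, R12, giving M5, N, P, Q6.
Round 3 fires R6, R13, giving V, S.
Round 4 fires R10, giving A7.
A7 first appears in round 4.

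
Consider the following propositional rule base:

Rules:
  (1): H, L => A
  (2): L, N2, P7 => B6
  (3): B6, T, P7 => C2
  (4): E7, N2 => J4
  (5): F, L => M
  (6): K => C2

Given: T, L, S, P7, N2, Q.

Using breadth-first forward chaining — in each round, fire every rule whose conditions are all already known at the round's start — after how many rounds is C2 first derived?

2

Round 1 fires (2), giving B6.
Round 2 fires (3), giving C2.
C2 first appears in round 2.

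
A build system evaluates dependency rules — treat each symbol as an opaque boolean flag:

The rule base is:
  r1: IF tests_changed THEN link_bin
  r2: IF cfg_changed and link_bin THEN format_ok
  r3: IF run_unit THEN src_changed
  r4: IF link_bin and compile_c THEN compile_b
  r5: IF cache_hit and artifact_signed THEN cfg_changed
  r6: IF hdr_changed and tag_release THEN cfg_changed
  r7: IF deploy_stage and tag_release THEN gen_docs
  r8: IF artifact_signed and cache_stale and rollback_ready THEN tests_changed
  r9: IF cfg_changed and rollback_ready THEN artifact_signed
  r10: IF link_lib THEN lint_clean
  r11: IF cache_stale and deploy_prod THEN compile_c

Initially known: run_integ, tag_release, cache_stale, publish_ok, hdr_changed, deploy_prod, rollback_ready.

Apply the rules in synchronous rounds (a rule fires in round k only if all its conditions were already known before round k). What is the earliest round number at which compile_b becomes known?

5

Round 1: r6 [IF hdr_changed and tag_release THEN cfg_changed]; r11 [IF cache_stale and deploy_prod THEN compile_c]. New: cfg_changed, compile_c.
Round 2: r9 [IF cfg_changed and rollback_ready THEN artifact_signed]. New: artifact_signed.
Round 3: r8 [IF artifact_signed and cache_stale and rollback_ready THEN tests_changed]. New: tests_changed.
Round 4: r1 [IF tests_changed THEN link_bin]. New: link_bin.
Round 5: r2 [IF cfg_changed and link_bin THEN format_ok]; r4 [IF link_bin and compile_c THEN compile_b]. New: format_ok, compile_b.
compile_b first appears in round 5.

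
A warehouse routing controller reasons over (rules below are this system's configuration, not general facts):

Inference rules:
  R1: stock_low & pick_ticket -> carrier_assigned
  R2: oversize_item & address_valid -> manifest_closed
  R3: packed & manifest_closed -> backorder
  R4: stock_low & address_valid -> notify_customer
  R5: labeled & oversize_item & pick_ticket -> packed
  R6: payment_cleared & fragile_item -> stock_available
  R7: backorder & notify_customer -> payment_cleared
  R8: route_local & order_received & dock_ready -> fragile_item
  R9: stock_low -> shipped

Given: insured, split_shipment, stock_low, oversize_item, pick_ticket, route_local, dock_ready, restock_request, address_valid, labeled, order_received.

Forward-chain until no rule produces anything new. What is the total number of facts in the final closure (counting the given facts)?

20

Round 1 — R1, R2, R4, R5, R8, R9, derive carrier_assigned, manifest_closed, notify_customer, packed, fragile_item, shipped.
Round 2 — R3, derive backorder.
Round 3 — R7, derive payment_cleared.
Round 4 — R6, derive stock_available.
Closure: {address_valid, backorder, carrier_assigned, dock_ready, fragile_item, insured, labeled, manifest_closed, notify_customer, order_received, oversize_item, packed, payment_cleared, pick_ticket, restock_request, route_local, shipped, split_shipment, stock_available, stock_low} — 20 facts.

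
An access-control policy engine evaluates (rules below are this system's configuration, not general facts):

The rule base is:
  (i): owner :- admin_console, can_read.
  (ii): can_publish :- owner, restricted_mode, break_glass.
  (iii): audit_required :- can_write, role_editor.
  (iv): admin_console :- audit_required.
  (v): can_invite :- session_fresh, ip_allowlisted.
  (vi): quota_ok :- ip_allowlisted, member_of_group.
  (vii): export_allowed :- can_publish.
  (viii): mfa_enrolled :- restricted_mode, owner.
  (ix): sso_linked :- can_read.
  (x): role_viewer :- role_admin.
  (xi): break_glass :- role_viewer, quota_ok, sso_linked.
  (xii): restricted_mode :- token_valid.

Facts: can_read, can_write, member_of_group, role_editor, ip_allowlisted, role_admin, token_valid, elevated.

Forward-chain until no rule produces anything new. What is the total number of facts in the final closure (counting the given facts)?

Round 1 fires (iii), (vi), (ix), (x), (xii), giving audit_required, quota_ok, sso_linked, role_viewer, restricted_mode.
Round 2 fires (iv), (xi), giving admin_console, break_glass.
Round 3 fires (i), giving owner.
Round 4 fires (ii), (viii), giving can_publish, mfa_enrolled.
Round 5 fires (vii), giving export_allowed.
Closure: {admin_console, audit_required, break_glass, can_publish, can_read, can_write, elevated, export_allowed, ip_allowlisted, member_of_group, mfa_enrolled, owner, quota_ok, restricted_mode, role_admin, role_editor, role_viewer, sso_linked, token_valid} — 19 facts.

19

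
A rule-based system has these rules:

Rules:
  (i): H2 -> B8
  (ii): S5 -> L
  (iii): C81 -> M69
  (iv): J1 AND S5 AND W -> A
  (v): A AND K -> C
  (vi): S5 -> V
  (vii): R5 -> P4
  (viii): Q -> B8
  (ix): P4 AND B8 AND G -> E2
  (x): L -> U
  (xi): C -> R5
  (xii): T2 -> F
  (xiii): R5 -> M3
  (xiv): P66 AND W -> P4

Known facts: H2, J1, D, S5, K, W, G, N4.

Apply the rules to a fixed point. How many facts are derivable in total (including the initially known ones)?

Round 1: (i) [H2 -> B8]; (ii) [S5 -> L]; (iv) [J1 AND S5 AND W -> A]; (vi) [S5 -> V]. New: B8, L, A, V.
Round 2: (v) [A AND K -> C]; (x) [L -> U]. New: C, U.
Round 3: (xi) [C -> R5]. New: R5.
Round 4: (vii) [R5 -> P4]; (xiii) [R5 -> M3]. New: P4, M3.
Round 5: (ix) [P4 AND B8 AND G -> E2]. New: E2.
Closure: {A, B8, C, D, E2, G, H2, J1, K, L, M3, N4, P4, R5, S5, U, V, W} — 18 facts.

18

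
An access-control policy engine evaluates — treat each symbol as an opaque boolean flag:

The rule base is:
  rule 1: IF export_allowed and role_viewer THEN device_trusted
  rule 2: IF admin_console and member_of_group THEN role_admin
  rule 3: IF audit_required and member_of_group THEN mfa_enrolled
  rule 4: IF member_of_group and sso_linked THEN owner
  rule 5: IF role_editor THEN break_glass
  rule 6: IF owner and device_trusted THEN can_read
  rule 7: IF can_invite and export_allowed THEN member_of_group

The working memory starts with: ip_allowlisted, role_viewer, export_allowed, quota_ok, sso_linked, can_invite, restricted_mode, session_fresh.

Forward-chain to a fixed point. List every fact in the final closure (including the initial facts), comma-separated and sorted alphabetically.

Round 1 fires rule 1, rule 7, giving device_trusted, member_of_group.
Round 2 fires rule 4, giving owner.
Round 3 fires rule 6, giving can_read.

can_invite, can_read, device_trusted, export_allowed, ip_allowlisted, member_of_group, owner, quota_ok, restricted_mode, role_viewer, session_fresh, sso_linked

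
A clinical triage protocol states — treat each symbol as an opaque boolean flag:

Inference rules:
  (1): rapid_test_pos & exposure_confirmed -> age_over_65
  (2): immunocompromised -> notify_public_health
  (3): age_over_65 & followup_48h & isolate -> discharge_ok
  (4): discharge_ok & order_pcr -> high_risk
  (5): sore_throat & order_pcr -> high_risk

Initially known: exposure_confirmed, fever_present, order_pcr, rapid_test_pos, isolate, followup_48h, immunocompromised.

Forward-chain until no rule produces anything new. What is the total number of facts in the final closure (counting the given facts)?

11

Round 1 — (1), (2), derive age_over_65, notify_public_health.
Round 2 — (3), derive discharge_ok.
Round 3 — (4), derive high_risk.
Closure: {age_over_65, discharge_ok, exposure_confirmed, fever_present, followup_48h, high_risk, immunocompromised, isolate, notify_public_health, order_pcr, rapid_test_pos} — 11 facts.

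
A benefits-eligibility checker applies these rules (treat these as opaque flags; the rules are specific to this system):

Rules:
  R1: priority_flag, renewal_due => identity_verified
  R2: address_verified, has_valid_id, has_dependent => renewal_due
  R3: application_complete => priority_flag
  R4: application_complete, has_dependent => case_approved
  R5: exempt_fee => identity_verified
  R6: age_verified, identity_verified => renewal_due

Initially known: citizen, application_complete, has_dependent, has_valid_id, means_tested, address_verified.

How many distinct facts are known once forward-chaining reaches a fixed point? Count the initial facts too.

10

Round 1: R2 [address_verified, has_valid_id, has_dependent => renewal_due]; R3 [application_complete => priority_flag]; R4 [application_complete, has_dependent => case_approved]. Adds renewal_due, priority_flag, case_approved.
Round 2: R1 [priority_flag, renewal_due => identity_verified]. Adds identity_verified.
Closure: {address_verified, application_complete, case_approved, citizen, has_dependent, has_valid_id, identity_verified, means_tested, priority_flag, renewal_due} — 10 facts.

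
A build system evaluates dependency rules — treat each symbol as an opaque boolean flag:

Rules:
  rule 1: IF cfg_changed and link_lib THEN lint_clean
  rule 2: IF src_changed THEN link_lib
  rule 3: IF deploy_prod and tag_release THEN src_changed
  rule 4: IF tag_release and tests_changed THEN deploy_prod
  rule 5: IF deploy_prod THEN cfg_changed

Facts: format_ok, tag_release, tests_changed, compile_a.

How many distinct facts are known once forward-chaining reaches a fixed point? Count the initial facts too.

9

[1] rule 4 [IF tag_release and tests_changed THEN deploy_prod]. ⇒ new: deploy_prod.
[2] rule 3 [IF deploy_prod and tag_release THEN src_changed]; rule 5 [IF deploy_prod THEN cfg_changed]. ⇒ new: src_changed, cfg_changed.
[3] rule 2 [IF src_changed THEN link_lib]. ⇒ new: link_lib.
[4] rule 1 [IF cfg_changed and link_lib THEN lint_clean]. ⇒ new: lint_clean.
Closure: {cfg_changed, compile_a, deploy_prod, format_ok, link_lib, lint_clean, src_changed, tag_release, tests_changed} — 9 facts.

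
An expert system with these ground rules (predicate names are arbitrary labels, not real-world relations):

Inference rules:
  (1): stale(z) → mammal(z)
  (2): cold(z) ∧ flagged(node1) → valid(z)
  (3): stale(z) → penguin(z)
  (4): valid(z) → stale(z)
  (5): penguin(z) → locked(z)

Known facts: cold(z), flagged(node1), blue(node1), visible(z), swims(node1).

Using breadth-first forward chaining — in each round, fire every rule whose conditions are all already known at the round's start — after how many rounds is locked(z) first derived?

4

Round 1: (2) [cold(z) ∧ flagged(node1) → valid(z)]. New: valid(z).
Round 2: (4) [valid(z) → stale(z)]. New: stale(z).
Round 3: (1) [stale(z) → mammal(z)]; (3) [stale(z) → penguin(z)]. New: mammal(z), penguin(z).
Round 4: (5) [penguin(z) → locked(z)]. New: locked(z).
locked(z) first appears in round 4.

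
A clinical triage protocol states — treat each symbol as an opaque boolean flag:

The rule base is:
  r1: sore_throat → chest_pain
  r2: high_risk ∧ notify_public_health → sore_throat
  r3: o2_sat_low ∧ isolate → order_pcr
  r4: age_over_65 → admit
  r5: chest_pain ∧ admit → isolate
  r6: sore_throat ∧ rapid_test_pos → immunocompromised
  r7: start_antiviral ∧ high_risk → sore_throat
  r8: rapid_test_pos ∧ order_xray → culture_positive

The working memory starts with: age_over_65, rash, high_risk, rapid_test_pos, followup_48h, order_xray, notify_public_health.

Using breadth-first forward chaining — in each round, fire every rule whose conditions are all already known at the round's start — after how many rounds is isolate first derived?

Round 1: r2 [high_risk ∧ notify_public_health → sore_throat]; r4 [age_over_65 → admit]; r8 [rapid_test_pos ∧ order_xray → culture_positive]. New: sore_throat, admit, culture_positive.
Round 2: r1 [sore_throat → chest_pain]; r6 [sore_throat ∧ rapid_test_pos → immunocompromised]. New: chest_pain, immunocompromised.
Round 3: r5 [chest_pain ∧ admit → isolate]. New: isolate.
isolate first appears in round 3.

3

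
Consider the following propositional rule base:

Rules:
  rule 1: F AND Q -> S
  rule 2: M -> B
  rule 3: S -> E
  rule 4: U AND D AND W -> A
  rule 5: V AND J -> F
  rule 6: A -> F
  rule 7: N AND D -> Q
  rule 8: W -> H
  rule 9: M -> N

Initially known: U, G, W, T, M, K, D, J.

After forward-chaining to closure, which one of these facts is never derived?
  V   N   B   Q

[1] rule 2 [M -> B]; rule 4 [U AND D AND W -> A]; rule 8 [W -> H]; rule 9 [M -> N]. ⇒ new: B, A, H, N.
[2] rule 6 [A -> F]; rule 7 [N AND D -> Q]. ⇒ new: F, Q.
[3] rule 1 [F AND Q -> S]. ⇒ new: S.
[4] rule 3 [S -> E]. ⇒ new: E.
Derived: B (round 1), Q (round 2), N (round 1). V never appears in any round.

V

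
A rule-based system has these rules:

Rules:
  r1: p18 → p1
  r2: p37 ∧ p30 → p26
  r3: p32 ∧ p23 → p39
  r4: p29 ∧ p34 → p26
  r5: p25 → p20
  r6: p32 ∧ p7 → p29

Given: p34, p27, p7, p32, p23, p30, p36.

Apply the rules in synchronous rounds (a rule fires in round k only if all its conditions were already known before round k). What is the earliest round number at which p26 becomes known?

2

Round 1: r3 [p32 ∧ p23 → p39]; r6 [p32 ∧ p7 → p29]. Adds p39, p29.
Round 2: r4 [p29 ∧ p34 → p26]. Adds p26.
p26 first appears in round 2.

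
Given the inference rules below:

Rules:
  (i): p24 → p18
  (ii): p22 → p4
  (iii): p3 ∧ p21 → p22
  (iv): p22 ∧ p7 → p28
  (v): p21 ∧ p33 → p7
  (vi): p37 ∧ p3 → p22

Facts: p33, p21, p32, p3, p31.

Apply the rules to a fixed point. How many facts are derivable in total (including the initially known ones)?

9

Round 1 fires (iii), (v), giving p22, p7.
Round 2 fires (ii), (iv), giving p4, p28.
Closure: {p21, p22, p28, p3, p31, p32, p33, p4, p7} — 9 facts.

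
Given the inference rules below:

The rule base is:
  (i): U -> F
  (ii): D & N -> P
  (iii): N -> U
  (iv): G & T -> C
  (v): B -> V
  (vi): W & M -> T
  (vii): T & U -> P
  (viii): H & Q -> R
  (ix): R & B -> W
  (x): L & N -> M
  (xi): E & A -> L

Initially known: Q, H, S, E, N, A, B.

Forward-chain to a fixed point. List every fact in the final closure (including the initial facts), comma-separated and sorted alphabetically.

A, B, E, F, H, L, M, N, P, Q, R, S, T, U, V, W

Round 1 — (iii), (v), (viii), (xi), derive U, V, R, L.
Round 2 — (i), (ix), (x), derive F, W, M.
Round 3 — (vi), derive T.
Round 4 — (vii), derive P.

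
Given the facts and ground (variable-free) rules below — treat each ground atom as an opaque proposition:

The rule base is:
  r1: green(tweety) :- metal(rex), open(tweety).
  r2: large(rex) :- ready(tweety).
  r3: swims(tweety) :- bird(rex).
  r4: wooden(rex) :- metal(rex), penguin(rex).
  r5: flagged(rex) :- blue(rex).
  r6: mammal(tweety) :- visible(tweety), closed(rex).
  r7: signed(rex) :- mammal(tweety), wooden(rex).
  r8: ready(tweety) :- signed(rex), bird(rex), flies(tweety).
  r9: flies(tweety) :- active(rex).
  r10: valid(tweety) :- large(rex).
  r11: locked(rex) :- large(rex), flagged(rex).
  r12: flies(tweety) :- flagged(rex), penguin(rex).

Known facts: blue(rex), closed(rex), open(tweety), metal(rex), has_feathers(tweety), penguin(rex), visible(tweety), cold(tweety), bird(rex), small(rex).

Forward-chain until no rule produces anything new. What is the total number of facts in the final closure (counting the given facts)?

[1] r1 [green(tweety) :- metal(rex), open(tweety).]; r3 [swims(tweety) :- bird(rex).]; r4 [wooden(rex) :- metal(rex), penguin(rex).]; r5 [flagged(rex) :- blue(rex).]; r6 [mammal(tweety) :- visible(tweety), closed(rex).]. ⇒ new: green(tweety), swims(tweety), wooden(rex), flagged(rex), mammal(tweety).
[2] r7 [signed(rex) :- mammal(tweety), wooden(rex).]; r12 [flies(tweety) :- flagged(rex), penguin(rex).]. ⇒ new: signed(rex), flies(tweety).
[3] r8 [ready(tweety) :- signed(rex), bird(rex), flies(tweety).]. ⇒ new: ready(tweety).
[4] r2 [large(rex) :- ready(tweety).]. ⇒ new: large(rex).
[5] r10 [valid(tweety) :- large(rex).]; r11 [locked(rex) :- large(rex), flagged(rex).]. ⇒ new: valid(tweety), locked(rex).
Closure: {bird(rex), blue(rex), closed(rex), cold(tweety), flagged(rex), flies(tweety), green(tweety), has_feathers(tweety), large(rex), locked(rex), mammal(tweety), metal(rex), open(tweety), penguin(rex), ready(tweety), signed(rex), small(rex), swims(tweety), valid(tweety), visible(tweety), wooden(rex)} — 21 facts.

21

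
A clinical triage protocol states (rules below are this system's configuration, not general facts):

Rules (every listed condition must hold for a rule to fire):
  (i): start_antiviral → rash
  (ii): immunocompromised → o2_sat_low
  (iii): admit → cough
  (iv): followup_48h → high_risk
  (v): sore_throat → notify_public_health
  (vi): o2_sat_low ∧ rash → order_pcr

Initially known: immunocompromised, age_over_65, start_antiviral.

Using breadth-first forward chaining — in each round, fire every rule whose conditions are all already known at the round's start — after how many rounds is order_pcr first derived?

2

Round 1 — (i), (ii), derive rash, o2_sat_low.
Round 2 — (vi), derive order_pcr.
order_pcr first appears in round 2.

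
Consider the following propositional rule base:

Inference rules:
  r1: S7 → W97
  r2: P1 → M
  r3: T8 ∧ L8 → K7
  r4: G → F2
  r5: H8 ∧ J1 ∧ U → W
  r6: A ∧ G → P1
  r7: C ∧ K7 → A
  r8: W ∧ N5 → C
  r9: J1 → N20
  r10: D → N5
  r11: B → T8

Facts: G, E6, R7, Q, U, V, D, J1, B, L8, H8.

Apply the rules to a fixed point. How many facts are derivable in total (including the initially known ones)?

Round 1 fires r4, r5, r9, r10, r11, giving F2, W, N20, N5, T8.
Round 2 fires r3, r8, giving K7, C.
Round 3 fires r7, giving A.
Round 4 fires r6, giving P1.
Round 5 fires r2, giving M.
Closure: {A, B, C, D, E6, F2, G, H8, J1, K7, L8, M, N20, N5, P1, Q, R7, T8, U, V, W} — 21 facts.

21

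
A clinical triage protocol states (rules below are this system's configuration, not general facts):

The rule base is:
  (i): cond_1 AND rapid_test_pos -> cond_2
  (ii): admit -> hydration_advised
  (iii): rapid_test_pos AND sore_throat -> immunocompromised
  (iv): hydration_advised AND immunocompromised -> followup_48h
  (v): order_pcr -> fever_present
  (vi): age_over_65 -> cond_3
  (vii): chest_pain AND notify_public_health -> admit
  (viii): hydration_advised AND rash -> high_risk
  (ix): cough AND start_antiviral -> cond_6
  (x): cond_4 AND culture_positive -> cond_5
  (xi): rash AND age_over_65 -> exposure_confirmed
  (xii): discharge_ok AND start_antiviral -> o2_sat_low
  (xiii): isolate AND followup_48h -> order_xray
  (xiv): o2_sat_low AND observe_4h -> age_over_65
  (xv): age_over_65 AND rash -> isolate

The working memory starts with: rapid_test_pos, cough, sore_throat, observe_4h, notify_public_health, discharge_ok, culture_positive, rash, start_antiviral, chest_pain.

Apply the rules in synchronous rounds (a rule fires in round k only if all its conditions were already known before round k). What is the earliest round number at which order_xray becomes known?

Round 1 — (iii), (vii), (ix), (xii), derive immunocompromised, admit, cond_6, o2_sat_low.
Round 2 — (ii), (xiv), derive hydration_advised, age_over_65.
Round 3 — (iv), (vi), (viii), (xi), (xv), derive followup_48h, cond_3, high_risk, exposure_confirmed, isolate.
Round 4 — (xiii), derive order_xray.
order_xray first appears in round 4.

4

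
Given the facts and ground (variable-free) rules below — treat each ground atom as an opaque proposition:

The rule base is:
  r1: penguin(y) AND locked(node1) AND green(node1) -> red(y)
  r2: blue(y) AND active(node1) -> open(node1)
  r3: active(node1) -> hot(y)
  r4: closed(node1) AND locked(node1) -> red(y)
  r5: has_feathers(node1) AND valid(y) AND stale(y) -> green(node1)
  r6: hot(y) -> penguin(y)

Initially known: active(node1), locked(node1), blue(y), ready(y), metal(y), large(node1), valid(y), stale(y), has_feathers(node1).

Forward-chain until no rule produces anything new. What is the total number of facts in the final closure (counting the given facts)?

14

Round 1 — r2, r3, r5, derive open(node1), hot(y), green(node1).
Round 2 — r6, derive penguin(y).
Round 3 — r1, derive red(y).
Closure: {active(node1), blue(y), green(node1), has_feathers(node1), hot(y), large(node1), locked(node1), metal(y), open(node1), penguin(y), ready(y), red(y), stale(y), valid(y)} — 14 facts.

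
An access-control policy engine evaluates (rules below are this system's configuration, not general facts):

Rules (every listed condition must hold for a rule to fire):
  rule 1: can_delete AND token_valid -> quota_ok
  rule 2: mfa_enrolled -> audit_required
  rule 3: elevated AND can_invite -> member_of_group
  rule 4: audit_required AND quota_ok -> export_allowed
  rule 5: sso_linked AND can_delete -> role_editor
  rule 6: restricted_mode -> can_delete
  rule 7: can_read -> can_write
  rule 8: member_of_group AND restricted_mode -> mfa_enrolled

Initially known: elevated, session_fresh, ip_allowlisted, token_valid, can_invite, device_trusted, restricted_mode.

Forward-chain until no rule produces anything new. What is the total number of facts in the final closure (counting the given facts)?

[1] rule 3 [elevated AND can_invite -> member_of_group]; rule 6 [restricted_mode -> can_delete]. ⇒ new: member_of_group, can_delete.
[2] rule 1 [can_delete AND token_valid -> quota_ok]; rule 8 [member_of_group AND restricted_mode -> mfa_enrolled]. ⇒ new: quota_ok, mfa_enrolled.
[3] rule 2 [mfa_enrolled -> audit_required]. ⇒ new: audit_required.
[4] rule 4 [audit_required AND quota_ok -> export_allowed]. ⇒ new: export_allowed.
Closure: {audit_required, can_delete, can_invite, device_trusted, elevated, export_allowed, ip_allowlisted, member_of_group, mfa_enrolled, quota_ok, restricted_mode, session_fresh, token_valid} — 13 facts.

13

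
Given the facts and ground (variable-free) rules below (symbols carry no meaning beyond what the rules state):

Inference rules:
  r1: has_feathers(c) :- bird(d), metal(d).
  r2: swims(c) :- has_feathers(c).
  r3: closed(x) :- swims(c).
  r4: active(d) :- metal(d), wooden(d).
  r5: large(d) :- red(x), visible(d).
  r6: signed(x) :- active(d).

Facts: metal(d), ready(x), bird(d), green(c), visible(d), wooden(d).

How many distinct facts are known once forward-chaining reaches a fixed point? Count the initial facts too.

Round 1 fires r1, r4, giving has_feathers(c), active(d).
Round 2 fires r2, r6, giving swims(c), signed(x).
Round 3 fires r3, giving closed(x).
Closure: {active(d), bird(d), closed(x), green(c), has_feathers(c), metal(d), ready(x), signed(x), swims(c), visible(d), wooden(d)} — 11 facts.

11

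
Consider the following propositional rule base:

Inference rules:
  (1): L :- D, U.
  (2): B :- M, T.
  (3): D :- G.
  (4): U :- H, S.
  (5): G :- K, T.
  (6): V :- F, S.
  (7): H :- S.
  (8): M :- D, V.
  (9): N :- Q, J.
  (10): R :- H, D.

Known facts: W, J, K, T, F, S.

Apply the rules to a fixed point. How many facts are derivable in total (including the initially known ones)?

15

[1] (5) [G :- K, T.]; (6) [V :- F, S.]; (7) [H :- S.]. ⇒ new: G, V, H.
[2] (3) [D :- G.]; (4) [U :- H, S.]. ⇒ new: D, U.
[3] (1) [L :- D, U.]; (8) [M :- D, V.]; (10) [R :- H, D.]. ⇒ new: L, M, R.
[4] (2) [B :- M, T.]. ⇒ new: B.
Closure: {B, D, F, G, H, J, K, L, M, R, S, T, U, V, W} — 15 facts.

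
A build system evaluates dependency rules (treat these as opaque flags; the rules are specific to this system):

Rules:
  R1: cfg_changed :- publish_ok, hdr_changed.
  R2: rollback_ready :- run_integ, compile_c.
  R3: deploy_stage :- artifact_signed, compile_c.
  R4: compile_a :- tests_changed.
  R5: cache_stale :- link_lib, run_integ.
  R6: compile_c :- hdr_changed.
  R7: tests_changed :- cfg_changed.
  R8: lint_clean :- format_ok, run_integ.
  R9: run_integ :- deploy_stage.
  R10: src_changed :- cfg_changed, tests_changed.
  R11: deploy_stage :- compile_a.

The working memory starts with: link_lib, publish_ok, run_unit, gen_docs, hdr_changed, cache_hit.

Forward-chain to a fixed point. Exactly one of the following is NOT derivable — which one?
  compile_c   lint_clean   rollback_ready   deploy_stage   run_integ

lint_clean

Round 1 fires R1, R6, giving cfg_changed, compile_c.
Round 2 fires R7, giving tests_changed.
Round 3 fires R4, R10, giving compile_a, src_changed.
Round 4 fires R11, giving deploy_stage.
Round 5 fires R9, giving run_integ.
Round 6 fires R2, R5, giving rollback_ready, cache_stale.
Derived: compile_c (round 1), deploy_stage (round 4), rollback_ready (round 6), run_integ (round 5). lint_clean never appears in any round.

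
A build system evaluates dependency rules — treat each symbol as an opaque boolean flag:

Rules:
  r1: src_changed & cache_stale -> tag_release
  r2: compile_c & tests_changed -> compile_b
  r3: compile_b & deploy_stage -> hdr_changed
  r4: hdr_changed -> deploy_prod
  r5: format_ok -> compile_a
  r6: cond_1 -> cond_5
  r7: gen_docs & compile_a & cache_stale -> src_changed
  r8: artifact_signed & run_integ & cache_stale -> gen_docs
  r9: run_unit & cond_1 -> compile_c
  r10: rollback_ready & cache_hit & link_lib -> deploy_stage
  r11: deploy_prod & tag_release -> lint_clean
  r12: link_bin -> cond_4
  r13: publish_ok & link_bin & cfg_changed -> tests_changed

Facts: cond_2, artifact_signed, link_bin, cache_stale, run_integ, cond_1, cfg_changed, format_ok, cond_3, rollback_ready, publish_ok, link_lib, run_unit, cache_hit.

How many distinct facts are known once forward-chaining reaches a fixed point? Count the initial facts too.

Round 1: r5 [format_ok -> compile_a]; r6 [cond_1 -> cond_5]; r8 [artifact_signed & run_integ & cache_stale -> gen_docs]; r9 [run_unit & cond_1 -> compile_c]; r10 [rollback_ready & cache_hit & link_lib -> deploy_stage]; r12 [link_bin -> cond_4]; r13 [publish_ok & link_bin & cfg_changed -> tests_changed]. New: compile_a, cond_5, gen_docs, compile_c, deploy_stage, cond_4, tests_changed.
Round 2: r2 [compile_c & tests_changed -> compile_b]; r7 [gen_docs & compile_a & cache_stale -> src_changed]. New: compile_b, src_changed.
Round 3: r1 [src_changed & cache_stale -> tag_release]; r3 [compile_b & deploy_stage -> hdr_changed]. New: tag_release, hdr_changed.
Round 4: r4 [hdr_changed -> deploy_prod]. New: deploy_prod.
Round 5: r11 [deploy_prod & tag_release -> lint_clean]. New: lint_clean.
Closure: {artifact_signed, cache_hit, cache_stale, cfg_changed, compile_a, compile_b, compile_c, cond_1, cond_2, cond_3, cond_4, cond_5, deploy_prod, deploy_stage, format_ok, gen_docs, hdr_changed, link_bin, link_lib, lint_clean, publish_ok, rollback_ready, run_integ, run_unit, src_changed, tag_release, tests_changed} — 27 facts.

27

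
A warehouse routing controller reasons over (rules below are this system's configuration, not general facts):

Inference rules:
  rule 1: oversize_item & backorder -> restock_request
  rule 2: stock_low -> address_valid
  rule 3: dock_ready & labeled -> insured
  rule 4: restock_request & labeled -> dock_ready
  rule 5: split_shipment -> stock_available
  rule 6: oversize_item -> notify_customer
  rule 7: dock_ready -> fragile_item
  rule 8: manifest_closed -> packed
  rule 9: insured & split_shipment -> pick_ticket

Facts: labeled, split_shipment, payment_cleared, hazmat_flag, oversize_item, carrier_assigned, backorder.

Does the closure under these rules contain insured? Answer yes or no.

yes

Round 1 — rule 1, rule 5, rule 6, derive restock_request, stock_available, notify_customer.
Round 2 — rule 4, derive dock_ready.
Round 3 — rule 3, rule 7, derive insured, fragile_item.
Round 4 — rule 9, derive pick_ticket.
insured appears in round 3, so it is derivable.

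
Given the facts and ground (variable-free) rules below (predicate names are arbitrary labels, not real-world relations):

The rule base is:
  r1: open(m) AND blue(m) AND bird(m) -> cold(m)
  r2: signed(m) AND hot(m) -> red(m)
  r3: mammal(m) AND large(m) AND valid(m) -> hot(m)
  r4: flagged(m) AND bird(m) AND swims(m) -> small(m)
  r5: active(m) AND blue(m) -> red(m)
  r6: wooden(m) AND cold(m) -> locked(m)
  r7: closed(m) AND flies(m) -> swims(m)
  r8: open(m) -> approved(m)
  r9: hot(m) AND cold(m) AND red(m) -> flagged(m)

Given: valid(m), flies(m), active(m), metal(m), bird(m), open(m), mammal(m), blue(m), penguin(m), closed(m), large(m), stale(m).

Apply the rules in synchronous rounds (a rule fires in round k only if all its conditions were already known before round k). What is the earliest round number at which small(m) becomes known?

Round 1 — r1, r3, r5, r7, r8, derive cold(m), hot(m), red(m), swims(m), approved(m).
Round 2 — r9, derive flagged(m).
Round 3 — r4, derive small(m).
small(m) first appears in round 3.

3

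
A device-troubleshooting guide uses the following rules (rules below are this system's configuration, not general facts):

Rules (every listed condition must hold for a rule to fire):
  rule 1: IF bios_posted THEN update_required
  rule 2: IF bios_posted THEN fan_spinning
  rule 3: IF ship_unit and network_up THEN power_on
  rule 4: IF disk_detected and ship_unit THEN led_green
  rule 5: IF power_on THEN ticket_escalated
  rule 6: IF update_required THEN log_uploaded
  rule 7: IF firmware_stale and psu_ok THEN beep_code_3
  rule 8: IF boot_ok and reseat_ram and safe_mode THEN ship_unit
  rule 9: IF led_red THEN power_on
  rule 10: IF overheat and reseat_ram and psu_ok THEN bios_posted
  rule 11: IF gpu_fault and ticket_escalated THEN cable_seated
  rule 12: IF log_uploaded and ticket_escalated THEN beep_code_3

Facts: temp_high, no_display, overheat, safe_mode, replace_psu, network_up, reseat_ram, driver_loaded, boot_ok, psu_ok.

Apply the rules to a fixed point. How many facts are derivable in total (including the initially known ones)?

18

Round 1 fires rule 8, rule 10, giving ship_unit, bios_posted.
Round 2 fires rule 1, rule 2, rule 3, giving update_required, fan_spinning, power_on.
Round 3 fires rule 5, rule 6, giving ticket_escalated, log_uploaded.
Round 4 fires rule 12, giving beep_code_3.
Closure: {beep_code_3, bios_posted, boot_ok, driver_loaded, fan_spinning, log_uploaded, network_up, no_display, overheat, power_on, psu_ok, replace_psu, reseat_ram, safe_mode, ship_unit, temp_high, ticket_escalated, update_required} — 18 facts.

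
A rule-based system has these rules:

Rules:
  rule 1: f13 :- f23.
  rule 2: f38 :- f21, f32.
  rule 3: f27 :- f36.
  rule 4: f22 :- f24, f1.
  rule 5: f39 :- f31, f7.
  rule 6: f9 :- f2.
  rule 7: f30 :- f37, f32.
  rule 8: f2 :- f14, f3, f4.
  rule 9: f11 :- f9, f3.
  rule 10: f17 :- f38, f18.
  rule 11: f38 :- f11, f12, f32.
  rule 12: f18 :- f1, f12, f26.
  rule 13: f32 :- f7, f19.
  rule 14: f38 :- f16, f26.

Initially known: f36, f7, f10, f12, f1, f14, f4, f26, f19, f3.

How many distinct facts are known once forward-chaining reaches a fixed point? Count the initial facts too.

Round 1: rule 3 [f27 :- f36.]; rule 8 [f2 :- f14, f3, f4.]; rule 12 [f18 :- f1, f12, f26.]; rule 13 [f32 :- f7, f19.]. Adds f27, f2, f18, f32.
Round 2: rule 6 [f9 :- f2.]. Adds f9.
Round 3: rule 9 [f11 :- f9, f3.]. Adds f11.
Round 4: rule 11 [f38 :- f11, f12, f32.]. Adds f38.
Round 5: rule 10 [f17 :- f38, f18.]. Adds f17.
Closure: {f1, f10, f11, f12, f14, f17, f18, f19, f2, f26, f27, f3, f32, f36, f38, f4, f7, f9} — 18 facts.

18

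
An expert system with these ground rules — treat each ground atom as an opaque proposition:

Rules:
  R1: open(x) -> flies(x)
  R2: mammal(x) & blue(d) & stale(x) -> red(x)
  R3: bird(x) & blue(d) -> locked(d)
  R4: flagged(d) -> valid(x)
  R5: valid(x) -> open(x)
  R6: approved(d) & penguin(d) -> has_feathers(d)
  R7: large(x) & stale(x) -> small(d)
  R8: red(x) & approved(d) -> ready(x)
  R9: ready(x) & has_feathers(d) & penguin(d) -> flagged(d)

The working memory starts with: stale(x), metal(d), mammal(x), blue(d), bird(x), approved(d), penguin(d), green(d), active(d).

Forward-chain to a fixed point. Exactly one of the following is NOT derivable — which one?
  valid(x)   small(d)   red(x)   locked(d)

[1] R2 [mammal(x) & blue(d) & stale(x) -> red(x)]; R3 [bird(x) & blue(d) -> locked(d)]; R6 [approved(d) & penguin(d) -> has_feathers(d)]. ⇒ new: red(x), locked(d), has_feathers(d).
[2] R8 [red(x) & approved(d) -> ready(x)]. ⇒ new: ready(x).
[3] R9 [ready(x) & has_feathers(d) & penguin(d) -> flagged(d)]. ⇒ new: flagged(d).
[4] R4 [flagged(d) -> valid(x)]. ⇒ new: valid(x).
[5] R5 [valid(x) -> open(x)]. ⇒ new: open(x).
[6] R1 [open(x) -> flies(x)]. ⇒ new: flies(x).
Derived: locked(d) (round 1), red(x) (round 1), valid(x) (round 4). small(d) never appears in any round.

small(d)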